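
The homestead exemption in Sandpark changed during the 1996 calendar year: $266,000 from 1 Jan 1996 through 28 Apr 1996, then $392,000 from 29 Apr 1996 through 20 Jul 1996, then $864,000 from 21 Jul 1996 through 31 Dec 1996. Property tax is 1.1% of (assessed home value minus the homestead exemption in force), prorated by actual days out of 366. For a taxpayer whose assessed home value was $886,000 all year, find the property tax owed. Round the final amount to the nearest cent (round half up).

1 Jan – 28 Apr 1996: 119 days, exemption $266,000 → ($886,000 − $266,000) × 1.1% × 119/366 = $2,217.4317
29 Apr – 20 Jul 1996: 83 days, exemption $392,000 → ($886,000 − $392,000) × 1.1% × 83/366 = $1,232.3005
21 Jul – 31 Dec 1996: 164 days, exemption $864,000 → ($886,000 − $864,000) × 1.1% × 164/366 = $108.4372
Total = $3,558.1694

$3,558.17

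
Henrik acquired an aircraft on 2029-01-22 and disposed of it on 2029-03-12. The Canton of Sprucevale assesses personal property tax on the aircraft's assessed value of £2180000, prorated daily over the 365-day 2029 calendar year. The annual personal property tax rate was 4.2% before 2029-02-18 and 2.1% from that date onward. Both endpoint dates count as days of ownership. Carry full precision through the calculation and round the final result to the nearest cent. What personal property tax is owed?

2029-01-22 to 2029-02-17: 27 days at 4.2% → £2180000 × 4.2% × 27/365 = £6772.9315
2029-02-18 to 2029-03-12: 23 days at 2.1% → £2180000 × 2.1% × 23/365 = £2884.7671
Total = £9657.6986

£9657.70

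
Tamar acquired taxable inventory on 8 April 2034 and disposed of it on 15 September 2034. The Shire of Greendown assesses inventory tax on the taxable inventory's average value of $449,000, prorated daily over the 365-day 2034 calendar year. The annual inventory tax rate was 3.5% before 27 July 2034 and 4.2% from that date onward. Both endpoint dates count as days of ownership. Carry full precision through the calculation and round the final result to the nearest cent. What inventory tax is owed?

8 April – 26 July 2034: 110 days at 3.5% → $449,000 × 3.5% × 110/365 = $4,736.0274
27 July – 15 September 2034: 51 days at 4.2% → $449,000 × 4.2% × 51/365 = $2,634.9534
Total = $7,370.9808

$7,370.98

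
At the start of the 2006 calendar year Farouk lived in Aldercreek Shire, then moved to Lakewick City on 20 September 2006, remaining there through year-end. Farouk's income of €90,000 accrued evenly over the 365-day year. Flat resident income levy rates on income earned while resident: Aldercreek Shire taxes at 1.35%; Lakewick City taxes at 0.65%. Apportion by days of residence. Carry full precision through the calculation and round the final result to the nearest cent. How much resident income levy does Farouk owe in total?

€1,037.22

Aldercreek Shire, 1 January – 19 September 2006: 262 days → €90,000 × 1.35% × 262/365 = €872.1370
Lakewick City, 20 September – 31 December 2006: 103 days → €90,000 × 0.65% × 103/365 = €165.0822
Total = €1,037.2192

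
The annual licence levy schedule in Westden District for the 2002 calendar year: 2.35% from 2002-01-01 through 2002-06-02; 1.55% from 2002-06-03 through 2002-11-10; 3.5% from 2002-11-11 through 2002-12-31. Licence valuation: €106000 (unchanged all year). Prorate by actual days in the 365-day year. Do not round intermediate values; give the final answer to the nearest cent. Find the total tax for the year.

€2287.28

2002-01-01 to 2002-06-02: 153 days at 2.35% → €106000 × 2.35% × 153/365 = €1044.1726
2002-06-03 to 2002-11-10: 161 days at 1.55% → €106000 × 1.55% × 161/365 = €724.7205
2002-11-11 to 2002-12-31: 51 days at 3.5% → €106000 × 3.5% × 51/365 = €518.3836
Total = €2287.2767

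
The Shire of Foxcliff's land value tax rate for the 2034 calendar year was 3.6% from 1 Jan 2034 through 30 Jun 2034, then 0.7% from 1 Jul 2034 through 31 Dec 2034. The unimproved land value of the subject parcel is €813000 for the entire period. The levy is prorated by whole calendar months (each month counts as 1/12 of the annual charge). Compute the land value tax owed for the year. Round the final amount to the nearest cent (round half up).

€17479.50

1 Jan – 30 Jun 2034: 6 months at 3.6% → €813000 × 3.6% × 6/12 = €14634.0000
1 Jul – 31 Dec 2034: 6 months at 0.7% → €813000 × 0.7% × 6/12 = €2845.5000
Total = €17479.5000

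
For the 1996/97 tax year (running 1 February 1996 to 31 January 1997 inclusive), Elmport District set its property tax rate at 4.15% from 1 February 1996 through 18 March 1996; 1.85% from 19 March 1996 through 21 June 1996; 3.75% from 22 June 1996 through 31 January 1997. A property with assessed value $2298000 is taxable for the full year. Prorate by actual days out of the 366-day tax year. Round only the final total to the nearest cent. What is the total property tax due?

1 February – 18 March 1996: 47 days at 4.15% → $2298000 × 4.15% × 47/366 = $12246.5820
19 March – 21 June 1996: 95 days at 1.85% → $2298000 × 1.85% × 95/366 = $11034.7951
22 June 1996 – 31 January 1997: 224 days at 3.75% → $2298000 × 3.75% × 224/366 = $52740.9836
Total = $76022.3607

$76022.36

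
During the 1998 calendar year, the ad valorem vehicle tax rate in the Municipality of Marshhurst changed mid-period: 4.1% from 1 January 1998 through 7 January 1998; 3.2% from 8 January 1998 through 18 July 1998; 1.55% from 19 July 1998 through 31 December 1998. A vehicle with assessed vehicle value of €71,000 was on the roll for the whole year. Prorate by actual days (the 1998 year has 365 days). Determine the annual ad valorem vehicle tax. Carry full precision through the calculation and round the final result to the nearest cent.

1 January – 7 January 1998: 7 days at 4.1% → €71,000 × 4.1% × 7/365 = €55.8274
8 January – 18 July 1998: 192 days at 3.2% → €71,000 × 3.2% × 192/365 = €1,195.1342
19 July – 31 December 1998: 166 days at 1.55% → €71,000 × 1.55% × 166/365 = €500.5014
Total = €1,751.4630

€1,751.46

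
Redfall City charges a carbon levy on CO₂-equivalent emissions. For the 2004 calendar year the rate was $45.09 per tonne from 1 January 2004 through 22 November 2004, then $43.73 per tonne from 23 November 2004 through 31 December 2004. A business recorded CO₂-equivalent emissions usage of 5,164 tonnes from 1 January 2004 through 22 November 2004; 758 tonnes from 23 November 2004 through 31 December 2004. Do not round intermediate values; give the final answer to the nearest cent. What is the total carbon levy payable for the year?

$265,992.10

1 January – 22 November 2004: 5,164 tonnes at $45.09/tonne → $232,844.76
23 November – 31 December 2004: 758 tonnes at $43.73/tonne → $33,147.34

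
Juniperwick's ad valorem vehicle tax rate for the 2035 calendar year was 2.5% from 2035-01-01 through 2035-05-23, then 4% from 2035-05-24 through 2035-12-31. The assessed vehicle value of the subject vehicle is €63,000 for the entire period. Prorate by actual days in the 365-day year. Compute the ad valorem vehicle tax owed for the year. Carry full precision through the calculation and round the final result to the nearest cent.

2035-01-01 to 2035-05-23: 143 days at 2.5% → €63,000 × 2.5% × 143/365 = €617.0548
2035-05-24 to 2035-12-31: 222 days at 4% → €63,000 × 4% × 222/365 = €1,532.7123
Total = €2,149.7671

€2,149.77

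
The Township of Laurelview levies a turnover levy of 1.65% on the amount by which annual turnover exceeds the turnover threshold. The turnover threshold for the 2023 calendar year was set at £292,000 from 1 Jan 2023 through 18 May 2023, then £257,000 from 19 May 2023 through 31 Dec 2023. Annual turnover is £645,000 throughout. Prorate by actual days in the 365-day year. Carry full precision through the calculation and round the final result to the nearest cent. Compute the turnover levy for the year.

£6,183.66

1 Jan – 18 May 2023: 138 days, exemption £292,000 → (£645,000 − £292,000) × 1.65% × 138/365 = £2,202.1397
19 May – 31 Dec 2023: 227 days, exemption £257,000 → (£645,000 − £257,000) × 1.65% × 227/365 = £3,981.5178
Total = £6,183.6575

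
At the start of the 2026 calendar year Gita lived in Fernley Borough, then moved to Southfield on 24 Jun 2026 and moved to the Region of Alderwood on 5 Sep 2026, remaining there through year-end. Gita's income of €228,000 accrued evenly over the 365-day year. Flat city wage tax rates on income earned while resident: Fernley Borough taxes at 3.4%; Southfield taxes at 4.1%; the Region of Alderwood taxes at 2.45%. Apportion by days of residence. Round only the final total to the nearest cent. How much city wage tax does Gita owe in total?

€7,370.96

Fernley Borough, 1 Jan – 23 Jun 2026: 174 days → €228,000 × 3.4% × 174/365 = €3,695.4740
Southfield, 24 Jun – 4 Sep 2026: 73 days → €228,000 × 4.1% × 73/365 = €1,869.6000
The Region of Alderwood, 5 Sep – 31 Dec 2026: 118 days → €228,000 × 2.45% × 118/365 = €1,805.8849
Total = €7,370.9589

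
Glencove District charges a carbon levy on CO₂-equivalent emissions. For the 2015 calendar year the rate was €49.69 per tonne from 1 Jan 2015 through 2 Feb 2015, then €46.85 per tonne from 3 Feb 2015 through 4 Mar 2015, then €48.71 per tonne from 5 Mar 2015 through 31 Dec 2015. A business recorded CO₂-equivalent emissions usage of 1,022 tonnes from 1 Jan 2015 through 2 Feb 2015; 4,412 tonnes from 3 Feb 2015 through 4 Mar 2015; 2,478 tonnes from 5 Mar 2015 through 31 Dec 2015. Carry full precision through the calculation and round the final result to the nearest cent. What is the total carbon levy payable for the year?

€378,188.76

1 Jan – 2 Feb 2015: 1,022 tonnes at €49.69/tonne → €50,783.18
3 Feb – 4 Mar 2015: 4,412 tonnes at €46.85/tonne → €206,702.20
5 Mar – 31 Dec 2015: 2,478 tonnes at €48.71/tonne → €120,703.38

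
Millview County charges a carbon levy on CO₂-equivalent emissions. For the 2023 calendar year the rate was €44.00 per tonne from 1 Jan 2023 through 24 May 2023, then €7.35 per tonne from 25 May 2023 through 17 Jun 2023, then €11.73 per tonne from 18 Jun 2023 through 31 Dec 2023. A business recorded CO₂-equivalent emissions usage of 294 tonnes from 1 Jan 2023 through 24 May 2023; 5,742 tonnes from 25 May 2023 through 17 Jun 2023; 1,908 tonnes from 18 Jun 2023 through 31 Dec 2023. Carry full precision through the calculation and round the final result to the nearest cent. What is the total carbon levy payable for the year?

€77,520.54

1 Jan – 24 May 2023: 294 tonnes at €44.00/tonne → €12,936.00
25 May – 17 Jun 2023: 5,742 tonnes at €7.35/tonne → €42,203.70
18 Jun – 31 Dec 2023: 1,908 tonnes at €11.73/tonne → €22,380.84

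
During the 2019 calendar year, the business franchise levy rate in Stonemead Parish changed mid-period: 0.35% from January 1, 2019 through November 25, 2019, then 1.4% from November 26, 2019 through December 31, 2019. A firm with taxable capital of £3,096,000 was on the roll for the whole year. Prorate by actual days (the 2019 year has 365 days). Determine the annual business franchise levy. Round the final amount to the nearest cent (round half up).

£14,042.27

January 1 – November 25, 2019: 329 days at 0.35% → £3,096,000 × 0.35% × 329/365 = £9,767.2438
November 26 – December 31, 2019: 36 days at 1.4% → £3,096,000 × 1.4% × 36/365 = £4,275.0247
Total = £14,042.2685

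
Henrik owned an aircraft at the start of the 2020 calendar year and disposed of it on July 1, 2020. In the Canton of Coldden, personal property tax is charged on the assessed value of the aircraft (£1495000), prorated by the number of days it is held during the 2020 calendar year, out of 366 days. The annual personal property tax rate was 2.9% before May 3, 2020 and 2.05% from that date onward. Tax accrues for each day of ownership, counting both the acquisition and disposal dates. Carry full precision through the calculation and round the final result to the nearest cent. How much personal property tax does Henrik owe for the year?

January 1 – May 2, 2020: 123 days at 2.9% → £1495000 × 2.9% × 123/366 = £14570.1230
May 3 – July 1, 2020: 60 days at 2.05% → £1495000 × 2.05% × 60/366 = £5024.1803
Total = £19594.3033

£19594.30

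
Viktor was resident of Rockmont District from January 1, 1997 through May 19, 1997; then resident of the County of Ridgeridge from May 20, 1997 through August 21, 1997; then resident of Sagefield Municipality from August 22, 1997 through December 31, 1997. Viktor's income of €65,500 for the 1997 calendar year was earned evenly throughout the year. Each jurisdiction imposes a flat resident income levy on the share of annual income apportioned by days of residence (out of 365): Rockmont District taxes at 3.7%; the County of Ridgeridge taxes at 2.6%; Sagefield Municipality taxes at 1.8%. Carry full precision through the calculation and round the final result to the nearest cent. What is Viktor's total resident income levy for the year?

€1,787.88

Rockmont District, January 1 – May 19, 1997: 139 days → €65,500 × 3.7% × 139/365 = €922.9219
The County of Ridgeridge, May 20 – August 21, 1997: 94 days → €65,500 × 2.6% × 94/365 = €438.5808
Sagefield Municipality, August 22 – December 31, 1997: 132 days → €65,500 × 1.8% × 132/365 = €426.3781
Total = €1,787.8808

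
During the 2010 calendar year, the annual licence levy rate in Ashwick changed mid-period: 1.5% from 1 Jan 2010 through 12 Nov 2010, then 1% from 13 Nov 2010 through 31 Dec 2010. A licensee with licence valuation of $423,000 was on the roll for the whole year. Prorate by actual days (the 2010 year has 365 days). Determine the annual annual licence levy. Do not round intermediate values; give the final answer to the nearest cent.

$6,061.07

1 Jan – 12 Nov 2010: 316 days at 1.5% → $423,000 × 1.5% × 316/365 = $5,493.2055
13 Nov – 31 Dec 2010: 49 days at 1% → $423,000 × 1% × 49/365 = $567.8630
Total = $6,061.0685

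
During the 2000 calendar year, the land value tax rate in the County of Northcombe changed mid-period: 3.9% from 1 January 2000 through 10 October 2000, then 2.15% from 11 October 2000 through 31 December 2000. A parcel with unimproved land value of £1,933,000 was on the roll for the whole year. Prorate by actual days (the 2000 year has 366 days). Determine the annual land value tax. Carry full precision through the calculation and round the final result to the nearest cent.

1 January – 10 October 2000: 284 days at 3.9% → £1,933,000 × 3.9% × 284/366 = £58,497.0164
11 October – 31 December 2000: 82 days at 2.15% → £1,933,000 × 2.15% × 82/366 = £9,311.1448
Total = £67,808.1612

£67,808.16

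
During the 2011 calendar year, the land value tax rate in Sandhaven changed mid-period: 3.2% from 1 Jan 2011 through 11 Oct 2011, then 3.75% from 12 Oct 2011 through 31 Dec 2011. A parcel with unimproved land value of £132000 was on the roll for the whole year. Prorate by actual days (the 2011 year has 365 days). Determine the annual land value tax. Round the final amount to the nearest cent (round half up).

1 Jan – 11 Oct 2011: 284 days at 3.2% → £132000 × 3.2% × 284/365 = £3286.6192
12 Oct – 31 Dec 2011: 81 days at 3.75% → £132000 × 3.75% × 81/365 = £1098.4932
Total = £4385.1123

£4385.11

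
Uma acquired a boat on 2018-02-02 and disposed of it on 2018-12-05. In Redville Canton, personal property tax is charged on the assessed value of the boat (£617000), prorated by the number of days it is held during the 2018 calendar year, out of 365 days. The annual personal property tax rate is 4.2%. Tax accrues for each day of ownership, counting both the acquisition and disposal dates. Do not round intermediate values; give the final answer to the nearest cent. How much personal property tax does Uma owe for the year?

Days held (2018-02-02 to 2018-12-05): 307 out of 365
Tax = £617000 × 4.2% × 307/365 = £21796.1589

£21796.16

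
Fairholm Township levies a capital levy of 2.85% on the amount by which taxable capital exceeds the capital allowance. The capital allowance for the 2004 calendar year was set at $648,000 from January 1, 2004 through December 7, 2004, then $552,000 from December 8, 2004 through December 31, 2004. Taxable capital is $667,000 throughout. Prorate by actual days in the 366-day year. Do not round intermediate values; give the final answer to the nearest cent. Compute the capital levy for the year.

$720.91

January 1 – December 7, 2004: 342 days, exemption $648,000 → ($667,000 − $648,000) × 2.85% × 342/366 = $505.9918
December 8 – December 31, 2004: 24 days, exemption $552,000 → ($667,000 − $552,000) × 2.85% × 24/366 = $214.9180
Total = $720.9098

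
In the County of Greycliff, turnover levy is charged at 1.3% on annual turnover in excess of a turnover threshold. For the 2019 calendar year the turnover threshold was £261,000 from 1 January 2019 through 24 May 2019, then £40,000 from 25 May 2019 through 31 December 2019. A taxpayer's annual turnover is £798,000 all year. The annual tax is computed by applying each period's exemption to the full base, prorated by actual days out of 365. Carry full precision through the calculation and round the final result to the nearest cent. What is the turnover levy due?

£8,720.54

1 January – 24 May 2019: 144 days, exemption £261,000 → (£798,000 − £261,000) × 1.3% × 144/365 = £2,754.1479
25 May – 31 December 2019: 221 days, exemption £40,000 → (£798,000 − £40,000) × 1.3% × 221/365 = £5,966.3945
Total = £8,720.5425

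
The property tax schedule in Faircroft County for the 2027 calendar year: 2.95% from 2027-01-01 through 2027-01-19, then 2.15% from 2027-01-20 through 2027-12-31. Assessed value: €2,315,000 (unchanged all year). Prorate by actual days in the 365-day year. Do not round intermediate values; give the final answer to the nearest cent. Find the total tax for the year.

€50,736.55

2027-01-01 to 2027-01-19: 19 days at 2.95% → €2,315,000 × 2.95% × 19/365 = €3,554.9521
2027-01-20 to 2027-12-31: 346 days at 2.15% → €2,315,000 × 2.15% × 346/365 = €47,181.6027
Total = €50,736.5548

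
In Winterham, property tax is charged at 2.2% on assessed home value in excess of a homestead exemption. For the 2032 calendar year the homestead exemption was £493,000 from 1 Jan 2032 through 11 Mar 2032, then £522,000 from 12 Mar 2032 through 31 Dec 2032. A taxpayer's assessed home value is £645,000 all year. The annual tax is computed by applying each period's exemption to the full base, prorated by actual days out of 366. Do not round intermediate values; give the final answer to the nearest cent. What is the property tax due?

£2,829.77

1 Jan – 11 Mar 2032: 71 days, exemption £493,000 → (£645,000 − £493,000) × 2.2% × 71/366 = £648.6995
12 Mar – 31 Dec 2032: 295 days, exemption £522,000 → (£645,000 − £522,000) × 2.2% × 295/366 = £2,181.0656
Total = £2,829.7650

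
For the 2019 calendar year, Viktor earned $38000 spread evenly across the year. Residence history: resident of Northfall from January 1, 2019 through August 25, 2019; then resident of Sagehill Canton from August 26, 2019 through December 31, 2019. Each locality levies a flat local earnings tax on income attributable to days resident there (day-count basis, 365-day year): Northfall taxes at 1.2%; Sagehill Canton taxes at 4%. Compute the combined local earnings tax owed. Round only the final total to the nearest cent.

Northfall, January 1 – August 25, 2019: 237 days → $38000 × 1.2% × 237/365 = $296.0877
Sagehill Canton, August 26 – December 31, 2019: 128 days → $38000 × 4% × 128/365 = $533.0411
Total = $829.1288

$829.13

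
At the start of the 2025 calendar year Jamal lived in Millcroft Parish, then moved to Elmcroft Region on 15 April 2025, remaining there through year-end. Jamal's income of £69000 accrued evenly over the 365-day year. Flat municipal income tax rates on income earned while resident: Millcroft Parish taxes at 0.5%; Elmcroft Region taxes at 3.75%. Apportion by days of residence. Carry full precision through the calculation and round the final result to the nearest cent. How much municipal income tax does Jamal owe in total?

£1948.54

Millcroft Parish, 1 January – 14 April 2025: 104 days → £69000 × 0.5% × 104/365 = £98.3014
Elmcroft Region, 15 April – 31 December 2025: 261 days → £69000 × 3.75% × 261/365 = £1850.2397
Total = £1948.5411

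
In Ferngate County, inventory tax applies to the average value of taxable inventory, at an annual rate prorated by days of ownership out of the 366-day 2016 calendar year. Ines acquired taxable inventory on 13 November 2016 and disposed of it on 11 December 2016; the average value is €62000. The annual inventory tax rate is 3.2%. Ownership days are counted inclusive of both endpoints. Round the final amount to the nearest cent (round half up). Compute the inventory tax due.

Days held (13 November – 11 December 2016): 29 out of 366
Tax = €62000 × 3.2% × 29/366 = €157.2022

€157.20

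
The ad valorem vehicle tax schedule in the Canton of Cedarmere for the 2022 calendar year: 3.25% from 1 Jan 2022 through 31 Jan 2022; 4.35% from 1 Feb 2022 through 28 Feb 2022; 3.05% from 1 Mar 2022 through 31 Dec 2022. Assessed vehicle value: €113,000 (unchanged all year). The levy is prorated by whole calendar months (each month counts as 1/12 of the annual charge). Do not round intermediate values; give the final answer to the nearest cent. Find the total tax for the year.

1 Jan – 31 Jan 2022: 1 month at 3.25% → €113,000 × 3.25% × 1/12 = €306.0417
1 Feb – 28 Feb 2022: 1 month at 4.35% → €113,000 × 4.35% × 1/12 = €409.6250
1 Mar – 31 Dec 2022: 10 months at 3.05% → €113,000 × 3.05% × 10/12 = €2,872.0833
Total = €3,587.7500

€3,587.75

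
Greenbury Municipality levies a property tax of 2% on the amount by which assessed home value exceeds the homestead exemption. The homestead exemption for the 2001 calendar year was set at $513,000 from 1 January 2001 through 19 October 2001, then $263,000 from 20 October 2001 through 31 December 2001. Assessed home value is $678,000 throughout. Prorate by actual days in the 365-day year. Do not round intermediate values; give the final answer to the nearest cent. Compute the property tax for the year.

1 January – 19 October 2001: 292 days, exemption $513,000 → ($678,000 − $513,000) × 2% × 292/365 = $2,640.0000
20 October – 31 December 2001: 73 days, exemption $263,000 → ($678,000 − $263,000) × 2% × 73/365 = $1,660.0000
Total = $4,300.0000

$4,300.00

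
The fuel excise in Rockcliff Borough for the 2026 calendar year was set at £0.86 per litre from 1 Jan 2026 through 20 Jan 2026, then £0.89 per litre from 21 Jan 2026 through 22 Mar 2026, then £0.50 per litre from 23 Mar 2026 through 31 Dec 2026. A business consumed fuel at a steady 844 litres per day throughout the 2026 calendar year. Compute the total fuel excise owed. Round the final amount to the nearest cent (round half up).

£180,185.56

1 Jan – 20 Jan 2026: 20 days × 844 litres/day = 16,880 litres at £0.86/litre → £14,516.80
21 Jan – 22 Mar 2026: 61 days × 844 litres/day = 51,484 litres at £0.89/litre → £45,820.76
23 Mar – 31 Dec 2026: 284 days × 844 litres/day = 239,696 litres at £0.50/litre → £119,848.00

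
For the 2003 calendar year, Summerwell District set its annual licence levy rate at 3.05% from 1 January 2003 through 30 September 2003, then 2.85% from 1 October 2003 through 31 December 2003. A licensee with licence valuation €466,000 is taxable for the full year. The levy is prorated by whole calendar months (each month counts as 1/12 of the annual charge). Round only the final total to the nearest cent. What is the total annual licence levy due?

€13,980.00

1 January – 30 September 2003: 9 months at 3.05% → €466,000 × 3.05% × 9/12 = €10,659.7500
1 October – 31 December 2003: 3 months at 2.85% → €466,000 × 2.85% × 3/12 = €3,320.2500
Total = €13,980.0000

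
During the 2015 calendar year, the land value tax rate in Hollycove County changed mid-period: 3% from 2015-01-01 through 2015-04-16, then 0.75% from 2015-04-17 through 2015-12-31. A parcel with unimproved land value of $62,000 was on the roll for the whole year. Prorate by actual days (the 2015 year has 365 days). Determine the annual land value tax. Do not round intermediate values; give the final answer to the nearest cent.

$870.12

2015-01-01 to 2015-04-16: 106 days at 3% → $62,000 × 3% × 106/365 = $540.1644
2015-04-17 to 2015-12-31: 259 days at 0.75% → $62,000 × 0.75% × 259/365 = $329.9589
Total = $870.1233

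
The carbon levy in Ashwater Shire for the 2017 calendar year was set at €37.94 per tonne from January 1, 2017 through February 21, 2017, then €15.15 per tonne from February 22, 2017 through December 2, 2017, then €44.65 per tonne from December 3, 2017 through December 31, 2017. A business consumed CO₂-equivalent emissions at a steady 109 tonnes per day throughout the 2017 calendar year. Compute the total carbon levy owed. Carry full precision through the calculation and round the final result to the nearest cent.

€825,165.97

January 1 – February 21, 2017: 52 days × 109 tonnes/day = 5,668 tonnes at €37.94/tonne → €215,043.92
February 22 – December 2, 2017: 284 days × 109 tonnes/day = 30,956 tonnes at €15.15/tonne → €468,983.40
December 3 – December 31, 2017: 29 days × 109 tonnes/day = 3,161 tonnes at €44.65/tonne → €141,138.65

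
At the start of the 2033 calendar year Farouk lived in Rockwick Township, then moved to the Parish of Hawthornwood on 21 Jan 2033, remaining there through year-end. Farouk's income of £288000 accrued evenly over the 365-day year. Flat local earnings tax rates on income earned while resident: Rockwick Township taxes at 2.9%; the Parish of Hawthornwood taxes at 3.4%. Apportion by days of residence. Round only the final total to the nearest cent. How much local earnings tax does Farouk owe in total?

Rockwick Township, 1 Jan – 20 Jan 2033: 20 days → £288000 × 2.9% × 20/365 = £457.6438
The Parish of Hawthornwood, 21 Jan – 31 Dec 2033: 345 days → £288000 × 3.4% × 345/365 = £9255.4521
Total = £9713.0959

£9713.10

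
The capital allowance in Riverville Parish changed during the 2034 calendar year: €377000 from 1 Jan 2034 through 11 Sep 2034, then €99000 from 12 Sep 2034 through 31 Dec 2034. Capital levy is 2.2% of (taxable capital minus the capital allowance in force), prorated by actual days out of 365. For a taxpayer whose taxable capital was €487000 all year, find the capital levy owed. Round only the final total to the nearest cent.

€4279.93

1 Jan – 11 Sep 2034: 254 days, exemption €377000 → (€487000 − €377000) × 2.2% × 254/365 = €1684.0548
12 Sep – 31 Dec 2034: 111 days, exemption €99000 → (€487000 − €99000) × 2.2% × 111/365 = €2595.8795
Total = €4279.9342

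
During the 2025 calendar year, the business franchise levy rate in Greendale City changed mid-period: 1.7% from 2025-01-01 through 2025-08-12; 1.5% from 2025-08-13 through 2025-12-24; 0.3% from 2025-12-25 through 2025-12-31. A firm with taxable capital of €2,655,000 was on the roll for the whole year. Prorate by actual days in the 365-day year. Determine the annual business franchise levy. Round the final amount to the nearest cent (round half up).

2025-01-01 to 2025-08-12: 224 days at 1.7% → €2,655,000 × 1.7% × 224/365 = €27,699.2877
2025-08-13 to 2025-12-24: 134 days at 1.5% → €2,655,000 × 1.5% × 134/365 = €14,620.6849
2025-12-25 to 2025-12-31: 7 days at 0.3% → €2,655,000 × 0.3% × 7/365 = €152.7534
Total = €42,472.7260

€42,472.73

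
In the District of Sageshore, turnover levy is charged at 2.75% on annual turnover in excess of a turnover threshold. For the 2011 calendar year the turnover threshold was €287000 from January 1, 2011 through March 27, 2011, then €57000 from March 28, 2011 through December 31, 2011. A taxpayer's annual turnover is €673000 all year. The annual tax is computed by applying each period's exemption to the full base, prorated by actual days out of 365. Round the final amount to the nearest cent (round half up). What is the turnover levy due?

€15449.73

January 1 – March 27, 2011: 86 days, exemption €287000 → (€673000 − €287000) × 2.75% × 86/365 = €2501.0685
March 28 – December 31, 2011: 279 days, exemption €57000 → (€673000 − €57000) × 2.75% × 279/365 = €12948.6575
Total = €15449.7260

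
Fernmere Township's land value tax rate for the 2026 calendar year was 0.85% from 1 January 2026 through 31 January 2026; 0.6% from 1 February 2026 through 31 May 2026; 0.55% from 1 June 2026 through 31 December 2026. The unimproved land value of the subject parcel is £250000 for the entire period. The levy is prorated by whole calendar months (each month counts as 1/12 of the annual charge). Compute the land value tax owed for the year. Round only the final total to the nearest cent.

£1479.17

1 January – 31 January 2026: 1 month at 0.85% → £250000 × 0.85% × 1/12 = £177.0833
1 February – 31 May 2026: 4 months at 0.6% → £250000 × 0.6% × 4/12 = £500.0000
1 June – 31 December 2026: 7 months at 0.55% → £250000 × 0.55% × 7/12 = £802.0833
Total = £1479.1667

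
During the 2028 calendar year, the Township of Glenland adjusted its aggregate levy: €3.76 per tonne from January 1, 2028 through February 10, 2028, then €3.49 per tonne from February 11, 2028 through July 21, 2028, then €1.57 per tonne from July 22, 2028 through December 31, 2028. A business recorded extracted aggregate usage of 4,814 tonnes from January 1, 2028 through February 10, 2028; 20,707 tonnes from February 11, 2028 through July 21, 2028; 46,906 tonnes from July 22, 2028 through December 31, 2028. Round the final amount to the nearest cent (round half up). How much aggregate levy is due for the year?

January 1 – February 10, 2028: 4,814 tonnes at €3.76/tonne → €18100.64
February 11 – July 21, 2028: 20,707 tonnes at €3.49/tonne → €72267.43
July 22 – December 31, 2028: 46,906 tonnes at €1.57/tonne → €73642.42

€164010.49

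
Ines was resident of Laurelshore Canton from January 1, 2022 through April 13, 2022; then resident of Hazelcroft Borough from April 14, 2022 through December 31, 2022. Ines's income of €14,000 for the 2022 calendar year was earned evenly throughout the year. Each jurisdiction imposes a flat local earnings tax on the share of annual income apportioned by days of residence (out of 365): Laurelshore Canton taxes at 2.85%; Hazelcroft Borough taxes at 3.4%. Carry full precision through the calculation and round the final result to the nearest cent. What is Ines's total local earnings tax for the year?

€454.27

Laurelshore Canton, January 1 – April 13, 2022: 103 days → €14,000 × 2.85% × 103/365 = €112.5945
Hazelcroft Borough, April 14 – December 31, 2022: 262 days → €14,000 × 3.4% × 262/365 = €341.6767
Total = €454.2712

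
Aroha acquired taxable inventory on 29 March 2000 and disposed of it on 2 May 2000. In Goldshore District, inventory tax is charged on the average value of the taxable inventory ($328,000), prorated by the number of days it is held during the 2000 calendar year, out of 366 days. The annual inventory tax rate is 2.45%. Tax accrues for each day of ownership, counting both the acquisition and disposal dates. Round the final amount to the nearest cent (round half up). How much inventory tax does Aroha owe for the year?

Days held (29 March – 2 May 2000): 35 out of 366
Tax = $328,000 × 2.45% × 35/366 = $768.4699

$768.47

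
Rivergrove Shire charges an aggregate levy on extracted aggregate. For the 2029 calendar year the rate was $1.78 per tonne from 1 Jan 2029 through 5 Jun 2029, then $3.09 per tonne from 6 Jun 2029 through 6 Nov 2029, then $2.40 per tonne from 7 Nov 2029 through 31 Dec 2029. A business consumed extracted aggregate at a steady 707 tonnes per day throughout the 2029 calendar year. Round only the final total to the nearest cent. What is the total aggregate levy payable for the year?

1 Jan – 5 Jun 2029: 156 days × 707 tonnes/day = 110,292 tonnes at $1.78/tonne → $196,319.76
6 Jun – 6 Nov 2029: 154 days × 707 tonnes/day = 108,878 tonnes at $3.09/tonne → $336,433.02
7 Nov – 31 Dec 2029: 55 days × 707 tonnes/day = 38,885 tonnes at $2.40/tonne → $93,324.00

$626,076.78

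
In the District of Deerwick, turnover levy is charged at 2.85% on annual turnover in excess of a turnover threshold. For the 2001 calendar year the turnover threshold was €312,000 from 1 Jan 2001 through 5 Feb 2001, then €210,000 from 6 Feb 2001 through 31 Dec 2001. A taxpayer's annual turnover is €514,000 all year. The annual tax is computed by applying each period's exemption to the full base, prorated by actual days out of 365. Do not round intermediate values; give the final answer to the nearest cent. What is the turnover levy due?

1 Jan – 5 Feb 2001: 36 days, exemption €312,000 → (€514,000 − €312,000) × 2.85% × 36/365 = €567.8137
6 Feb – 31 Dec 2001: 329 days, exemption €210,000 → (€514,000 − €210,000) × 2.85% × 329/365 = €7,809.4685
Total = €8,377.2822

€8,377.28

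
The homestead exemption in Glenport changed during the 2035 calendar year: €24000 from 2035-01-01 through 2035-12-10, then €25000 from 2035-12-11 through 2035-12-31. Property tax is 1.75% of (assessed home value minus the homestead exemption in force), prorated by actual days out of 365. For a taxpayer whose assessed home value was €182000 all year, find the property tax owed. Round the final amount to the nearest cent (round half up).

2035-01-01 to 2035-12-10: 344 days, exemption €24000 → (€182000 − €24000) × 1.75% × 344/365 = €2605.9178
2035-12-11 to 2035-12-31: 21 days, exemption €25000 → (€182000 − €25000) × 1.75% × 21/365 = €158.0753
Total = €2763.9932

€2763.99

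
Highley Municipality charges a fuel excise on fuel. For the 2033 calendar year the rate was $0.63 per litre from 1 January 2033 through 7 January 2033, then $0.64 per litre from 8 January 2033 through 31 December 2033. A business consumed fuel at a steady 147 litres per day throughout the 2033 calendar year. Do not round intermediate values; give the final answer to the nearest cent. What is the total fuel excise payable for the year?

1 January – 7 January 2033: 7 days × 147 litres/day = 1,029 litres at $0.63/litre → $648.27
8 January – 31 December 2033: 358 days × 147 litres/day = 52,626 litres at $0.64/litre → $33,680.64

$34,328.91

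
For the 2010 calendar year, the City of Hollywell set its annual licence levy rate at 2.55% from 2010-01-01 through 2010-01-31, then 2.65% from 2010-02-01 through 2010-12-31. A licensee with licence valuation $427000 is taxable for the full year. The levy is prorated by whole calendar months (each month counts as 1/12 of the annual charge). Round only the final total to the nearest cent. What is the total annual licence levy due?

2010-01-01 to 2010-01-31: 1 month at 2.55% → $427000 × 2.55% × 1/12 = $907.3750
2010-02-01 to 2010-12-31: 11 months at 2.65% → $427000 × 2.65% × 11/12 = $10372.5417
Total = $11279.9167

$11279.92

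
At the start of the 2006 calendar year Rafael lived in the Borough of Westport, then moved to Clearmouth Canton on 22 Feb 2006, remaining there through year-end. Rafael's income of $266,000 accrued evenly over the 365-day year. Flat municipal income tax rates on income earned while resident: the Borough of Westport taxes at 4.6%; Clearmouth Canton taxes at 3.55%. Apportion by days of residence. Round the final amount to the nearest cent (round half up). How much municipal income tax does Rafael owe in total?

The Borough of Westport, 1 Jan – 21 Feb 2006: 52 days → $266,000 × 4.6% × 52/365 = $1,743.2110
Clearmouth Canton, 22 Feb – 31 Dec 2006: 313 days → $266,000 × 3.55% × 313/365 = $8,097.6959
Total = $9,840.9068

$9,840.91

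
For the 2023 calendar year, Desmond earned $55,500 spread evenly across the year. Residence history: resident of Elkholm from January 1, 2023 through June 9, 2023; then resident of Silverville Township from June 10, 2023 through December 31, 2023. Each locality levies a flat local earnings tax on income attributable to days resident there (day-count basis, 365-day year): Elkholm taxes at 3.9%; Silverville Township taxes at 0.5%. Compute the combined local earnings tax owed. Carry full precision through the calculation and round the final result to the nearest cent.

$1,104.68

Elkholm, January 1 – June 9, 2023: 160 days → $55,500 × 3.9% × 160/365 = $948.8219
Silverville Township, June 10 – December 31, 2023: 205 days → $55,500 × 0.5% × 205/365 = $155.8562
Total = $1,104.6781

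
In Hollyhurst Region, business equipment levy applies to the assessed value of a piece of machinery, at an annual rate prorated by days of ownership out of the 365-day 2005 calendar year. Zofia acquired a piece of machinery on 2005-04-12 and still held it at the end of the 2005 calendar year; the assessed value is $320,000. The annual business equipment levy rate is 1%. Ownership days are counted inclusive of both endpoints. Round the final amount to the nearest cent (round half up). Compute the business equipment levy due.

$2,314.52

Days held (2005-04-12 to 2005-12-31): 264 out of 365
Tax = $320,000 × 1% × 264/365 = $2,314.5205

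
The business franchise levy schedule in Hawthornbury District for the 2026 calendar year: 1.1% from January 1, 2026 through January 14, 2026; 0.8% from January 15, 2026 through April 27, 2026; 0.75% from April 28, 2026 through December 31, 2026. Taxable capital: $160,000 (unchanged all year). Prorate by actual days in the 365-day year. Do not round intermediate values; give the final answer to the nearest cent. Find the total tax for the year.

January 1 – January 14, 2026: 14 days at 1.1% → $160,000 × 1.1% × 14/365 = $67.5068
January 15 – April 27, 2026: 103 days at 0.8% → $160,000 × 0.8% × 103/365 = $361.2055
April 28 – December 31, 2026: 248 days at 0.75% → $160,000 × 0.75% × 248/365 = $815.3425
Total = $1,244.0548

$1,244.05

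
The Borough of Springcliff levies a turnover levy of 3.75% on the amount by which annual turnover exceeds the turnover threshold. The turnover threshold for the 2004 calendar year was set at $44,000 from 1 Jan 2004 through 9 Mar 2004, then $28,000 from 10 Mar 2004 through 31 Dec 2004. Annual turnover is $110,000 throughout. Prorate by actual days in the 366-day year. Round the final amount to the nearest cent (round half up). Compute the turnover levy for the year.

1 Jan – 9 Mar 2004: 69 days, exemption $44,000 → ($110,000 − $44,000) × 3.75% × 69/366 = $466.5984
10 Mar – 31 Dec 2004: 297 days, exemption $28,000 → ($110,000 − $28,000) × 3.75% × 297/366 = $2,495.2869
Total = $2,961.8852

$2,961.89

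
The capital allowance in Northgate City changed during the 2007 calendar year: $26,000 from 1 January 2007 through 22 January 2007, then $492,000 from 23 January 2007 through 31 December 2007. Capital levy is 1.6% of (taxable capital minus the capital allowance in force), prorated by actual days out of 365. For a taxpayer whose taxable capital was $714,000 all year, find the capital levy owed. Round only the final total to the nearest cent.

$4,001.40

1 January – 22 January 2007: 22 days, exemption $26,000 → ($714,000 − $26,000) × 1.6% × 22/365 = $663.4959
23 January – 31 December 2007: 343 days, exemption $492,000 → ($714,000 − $492,000) × 1.6% × 343/365 = $3,337.9068
Total = $4,001.4027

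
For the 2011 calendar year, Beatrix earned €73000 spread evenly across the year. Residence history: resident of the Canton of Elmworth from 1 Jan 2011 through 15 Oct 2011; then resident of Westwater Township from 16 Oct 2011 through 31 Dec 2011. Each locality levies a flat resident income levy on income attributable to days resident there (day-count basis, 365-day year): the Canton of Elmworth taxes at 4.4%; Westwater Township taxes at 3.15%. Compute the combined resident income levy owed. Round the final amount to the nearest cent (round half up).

The Canton of Elmworth, 1 Jan – 15 Oct 2011: 288 days → €73000 × 4.4% × 288/365 = €2534.4000
Westwater Township, 16 Oct – 31 Dec 2011: 77 days → €73000 × 3.15% × 77/365 = €485.1000
Total = €3019.5000

€3019.50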